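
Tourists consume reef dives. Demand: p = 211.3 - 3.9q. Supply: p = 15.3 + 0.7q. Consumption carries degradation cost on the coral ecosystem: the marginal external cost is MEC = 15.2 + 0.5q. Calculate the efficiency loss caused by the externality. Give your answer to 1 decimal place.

Market equilibrium (private): 15.3 + 0.7q = 211.3 - 3.9q → q_m = 42.6087.
Social marginal benefit = demand − MEC = 196.1 - 4.4q.
Set SMB = MC: 196.1 - 4.4q = 15.3 + 0.7q → q* = 35.4510.
The welfare-loss triangle has base |q_m − q*| and height MEC(q_m) (the vertical gap between SMB and MC is zero at q* and MEC at q_m).
DWL = ½ × 7.1577 × 36.5043 = 130.6434.

DWL = 130.6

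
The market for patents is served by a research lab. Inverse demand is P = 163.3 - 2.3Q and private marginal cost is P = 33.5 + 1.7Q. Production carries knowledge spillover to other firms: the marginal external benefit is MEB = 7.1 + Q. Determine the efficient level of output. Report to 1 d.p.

Social marginal cost = private MC − MEB = 26.4 + 0.7Q.
Set SMC = demand: 26.4 + 0.7Q = 163.3 - 2.3Q → Q* = 45.6333.

Q* = 45.6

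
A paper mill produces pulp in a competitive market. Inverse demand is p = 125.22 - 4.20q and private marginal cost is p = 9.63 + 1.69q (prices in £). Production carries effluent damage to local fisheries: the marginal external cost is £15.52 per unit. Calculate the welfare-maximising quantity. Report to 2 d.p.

Social marginal cost = private MC + MEC = 25.15 + 1.69q.
Set SMC = demand: 25.15 + 1.69q = 125.22 - 4.20q → q* = 16.9898.

q* = 16.99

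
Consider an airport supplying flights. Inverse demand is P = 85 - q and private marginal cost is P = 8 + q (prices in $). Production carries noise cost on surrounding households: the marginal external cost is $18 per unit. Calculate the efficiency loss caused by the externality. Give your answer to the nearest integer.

DWL = $81

Market equilibrium (private): 8 + q = 85 - q → q_m = 38.5000.
Social marginal cost = private MC + MEC = 26 + q.
Set SMC = demand: 26 + q = 85 - q → q* = 29.5000.
The loss is the area between SMC and demand from q* to q_m; with linear curves that's a triangle of height MEC(q_m).
DWL = ½ × 9.0000 × 18.0000 = 81.0000.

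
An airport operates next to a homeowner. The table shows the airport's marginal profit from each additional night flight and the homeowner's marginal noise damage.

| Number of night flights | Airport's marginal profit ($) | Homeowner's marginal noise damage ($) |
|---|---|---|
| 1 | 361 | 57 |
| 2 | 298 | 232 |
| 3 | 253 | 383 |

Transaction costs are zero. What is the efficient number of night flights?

Bargaining reaches the level where marginal profit last exceeds marginal noise damage.
That holds through level 2 (298 ≥ 232) but not at 3 (253 < 383).

2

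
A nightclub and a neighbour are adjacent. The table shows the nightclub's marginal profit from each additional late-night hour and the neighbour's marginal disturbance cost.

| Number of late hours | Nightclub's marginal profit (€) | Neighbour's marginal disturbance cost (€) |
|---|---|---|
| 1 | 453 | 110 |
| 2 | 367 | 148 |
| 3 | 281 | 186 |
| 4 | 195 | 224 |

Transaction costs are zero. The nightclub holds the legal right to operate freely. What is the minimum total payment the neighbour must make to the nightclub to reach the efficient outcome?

Left alone the nightclub would choose level 4 (marginal profit stays positive).
Efficient level: k* = 3 (marginal profit ≥ marginal disturbance cost through 3).
The neighbour must at least cover the nightclub's forgone profit from cutting 4→3: 195 = 195.

€195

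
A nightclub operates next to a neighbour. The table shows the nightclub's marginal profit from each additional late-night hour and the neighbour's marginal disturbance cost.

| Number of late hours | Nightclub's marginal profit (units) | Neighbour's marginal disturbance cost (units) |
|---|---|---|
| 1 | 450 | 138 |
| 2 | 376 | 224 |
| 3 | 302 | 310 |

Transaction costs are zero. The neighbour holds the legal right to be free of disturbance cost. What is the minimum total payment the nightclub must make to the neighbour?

362

Efficient level: marginal profit ≥ marginal disturbance cost through level 2, so k* = 2.
With the neighbour holding the right, the nightclub must at least compensate total damage at k*: 138 + 224 = 362.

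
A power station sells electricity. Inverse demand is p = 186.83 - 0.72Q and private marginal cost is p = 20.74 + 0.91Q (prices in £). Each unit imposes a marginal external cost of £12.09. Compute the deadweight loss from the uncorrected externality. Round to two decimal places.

Market equilibrium (private): 20.74 + 0.91Q = 186.83 - 0.72Q → Q_m = 101.8957.
Social marginal cost = private MC + MEC = 32.83 + 0.91Q.
Set SMC = demand: 32.83 + 0.91Q = 186.83 - 0.72Q → Q* = 94.4785.
The welfare-loss triangle has base |Q_m − Q*| and height MEC(Q_m) (the vertical gap between SMC and demand is zero at Q* and MEC at Q_m).
DWL = ½ × 7.4172 × 12.0900 = 44.8370.

DWL = £44.84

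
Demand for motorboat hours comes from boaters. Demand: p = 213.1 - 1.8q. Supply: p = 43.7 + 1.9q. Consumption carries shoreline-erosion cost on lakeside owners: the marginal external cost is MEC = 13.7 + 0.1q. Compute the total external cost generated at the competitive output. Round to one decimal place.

732.0

Market equilibrium (private): 43.7 + 1.9q = 213.1 - 1.8q → q_m = 45.7838.
Total external cost = ∫₀^{q_m} (13.7 + 0.1q) dq = 13.7×45.7838 + ½×0.1×45.7838² = 732.0459.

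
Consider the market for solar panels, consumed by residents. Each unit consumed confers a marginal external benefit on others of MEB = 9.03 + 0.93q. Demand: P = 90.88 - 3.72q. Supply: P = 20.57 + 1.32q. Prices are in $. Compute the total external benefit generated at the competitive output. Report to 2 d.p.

Market equilibrium (private): 20.57 + 1.32q = 90.88 - 3.72q → q_m = 13.9504.
Total external benefit = ∫₀^{q_m} (9.03 + 0.93q) dq = 9.03×13.9504 + ½×0.93×13.9504² = 216.4675.

$216.47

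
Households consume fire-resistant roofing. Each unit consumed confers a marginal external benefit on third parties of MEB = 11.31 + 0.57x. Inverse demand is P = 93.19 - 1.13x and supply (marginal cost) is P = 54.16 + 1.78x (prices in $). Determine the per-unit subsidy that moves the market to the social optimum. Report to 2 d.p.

subsidy = $23.57 per unit

Social marginal benefit = demand + MEB = 104.50 - 0.56x.
Set SMB = MC: 104.50 - 0.56x = 54.16 + 1.78x → x* = 21.5128.
The Pigouvian subsidy equals MEB at x*: 11.31 + 0.57×21.5128 = 23.5723.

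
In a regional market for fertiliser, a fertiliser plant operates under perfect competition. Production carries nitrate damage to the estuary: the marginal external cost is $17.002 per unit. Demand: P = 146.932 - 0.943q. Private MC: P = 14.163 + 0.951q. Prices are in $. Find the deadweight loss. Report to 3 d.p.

Market equilibrium (private): 14.163 + 0.951q = 146.932 - 0.943q → q_m = 70.0998.
Social marginal cost = private MC + MEC = 31.165 + 0.951q.
Set SMC = demand: 31.165 + 0.951q = 146.932 - 0.943q → q* = 61.1230.
Between q* and q_m the wedge SMC − demand runs linearly from 0 to MEC(q_m), so the loss is a triangle.
DWL = ½ × 8.9768 × 17.0020 = 76.3118.

DWL = $76.312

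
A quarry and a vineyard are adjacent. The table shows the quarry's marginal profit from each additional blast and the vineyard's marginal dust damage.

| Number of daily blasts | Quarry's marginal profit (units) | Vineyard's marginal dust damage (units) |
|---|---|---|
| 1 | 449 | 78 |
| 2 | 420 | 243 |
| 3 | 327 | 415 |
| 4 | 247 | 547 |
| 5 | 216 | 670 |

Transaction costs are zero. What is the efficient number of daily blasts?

Bargaining reaches the level where marginal profit last exceeds marginal dust damage.
That holds through level 2 (420 ≥ 243) but not at 3 (327 < 415).

2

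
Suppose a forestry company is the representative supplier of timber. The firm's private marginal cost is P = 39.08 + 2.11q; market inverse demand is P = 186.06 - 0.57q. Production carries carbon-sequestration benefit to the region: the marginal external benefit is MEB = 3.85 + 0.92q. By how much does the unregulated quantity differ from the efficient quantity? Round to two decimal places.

Market equilibrium (private): 39.08 + 2.11q = 186.06 - 0.57q → q_m = 54.8433.
Social marginal cost = private MC − MEB = 35.23 + 1.19q.
Set SMC = demand: 35.23 + 1.19q = 186.06 - 0.57q → q* = 85.6989.
Gap = |54.8433 − 85.6989| = 30.8556.

30.86 units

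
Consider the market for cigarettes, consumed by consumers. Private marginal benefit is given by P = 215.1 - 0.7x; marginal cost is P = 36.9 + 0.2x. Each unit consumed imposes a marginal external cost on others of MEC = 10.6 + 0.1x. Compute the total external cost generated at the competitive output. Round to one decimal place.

4059.0

Market equilibrium (private): 36.9 + 0.2x = 215.1 - 0.7x → x_m = 198.0000.
Total external cost = ∫₀^{x_m} (10.6 + 0.1x) dx = 10.6×198.0000 + ½×0.1×198.0000² = 4059.0000.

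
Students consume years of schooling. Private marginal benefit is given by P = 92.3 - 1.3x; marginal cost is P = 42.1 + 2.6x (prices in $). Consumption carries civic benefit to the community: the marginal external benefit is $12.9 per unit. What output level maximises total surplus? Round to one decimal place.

x* = 16.2

Social marginal benefit = demand + MEB = 105.2 - 1.3x.
Set SMB = MC: 105.2 - 1.3x = 42.1 + 2.6x → x* = 16.1795.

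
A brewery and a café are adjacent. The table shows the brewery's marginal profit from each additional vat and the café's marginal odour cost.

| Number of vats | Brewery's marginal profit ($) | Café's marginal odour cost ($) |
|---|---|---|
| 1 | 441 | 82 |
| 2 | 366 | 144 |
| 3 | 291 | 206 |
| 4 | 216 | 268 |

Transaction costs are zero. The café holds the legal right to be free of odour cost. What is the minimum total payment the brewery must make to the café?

Efficient level: marginal profit ≥ marginal odour cost through level 3, so k* = 3.
With the café holding the right, the brewery must at least compensate total damage at k*: 82 + 144 + 206 = 432.

$432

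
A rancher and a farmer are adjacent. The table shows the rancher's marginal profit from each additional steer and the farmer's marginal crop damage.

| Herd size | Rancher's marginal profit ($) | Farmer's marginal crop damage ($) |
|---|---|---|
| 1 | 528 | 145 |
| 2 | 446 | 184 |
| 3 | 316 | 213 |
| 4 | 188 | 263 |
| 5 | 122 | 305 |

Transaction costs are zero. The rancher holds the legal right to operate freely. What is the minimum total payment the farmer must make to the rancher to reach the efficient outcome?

Left alone the rancher would choose level 5 (marginal profit stays positive).
Efficient level: k* = 3 (marginal profit ≥ marginal crop damage through 3).
The farmer must at least cover the rancher's forgone profit from cutting 5→3: 188 + 122 = 310.

$310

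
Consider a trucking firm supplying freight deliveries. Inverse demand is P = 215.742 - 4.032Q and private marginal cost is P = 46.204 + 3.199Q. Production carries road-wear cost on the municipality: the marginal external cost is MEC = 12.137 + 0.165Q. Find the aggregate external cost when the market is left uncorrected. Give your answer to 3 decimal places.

Market equilibrium (private): 46.204 + 3.199Q = 215.742 - 4.032Q → Q_m = 23.4460.
Total external cost = ∫₀^{Q_m} (12.137 + 0.165Q) dQ = 12.137×23.4460 + ½×0.165×23.4460² = 329.9156.

329.916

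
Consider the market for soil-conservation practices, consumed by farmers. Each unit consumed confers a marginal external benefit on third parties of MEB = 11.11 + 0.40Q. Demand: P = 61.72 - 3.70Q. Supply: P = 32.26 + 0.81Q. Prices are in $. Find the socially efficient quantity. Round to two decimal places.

Q* = 9.87

Social marginal benefit = demand + MEB = 72.83 - 3.30Q.
Set SMB = MC: 72.83 - 3.30Q = 32.26 + 0.81Q → Q* = 9.8710.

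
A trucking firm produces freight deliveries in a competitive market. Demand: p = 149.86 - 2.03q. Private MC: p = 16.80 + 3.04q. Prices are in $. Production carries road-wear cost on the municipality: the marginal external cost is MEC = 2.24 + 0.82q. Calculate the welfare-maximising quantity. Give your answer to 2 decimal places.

Social marginal cost = private MC + MEC = 19.04 + 3.86q.
Set SMC = demand: 19.04 + 3.86q = 149.86 - 2.03q → q* = 22.2105.

q* = 22.21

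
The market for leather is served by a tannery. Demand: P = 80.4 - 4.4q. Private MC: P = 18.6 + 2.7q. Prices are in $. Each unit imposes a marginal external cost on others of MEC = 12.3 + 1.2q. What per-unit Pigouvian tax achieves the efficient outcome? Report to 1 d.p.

tax = $19.5 per unit

Social marginal cost = private MC + MEC = 30.9 + 3.9q.
Set SMC = demand: 30.9 + 3.9q = 80.4 - 4.4q → q* = 5.9639.
The Pigouvian tax equals MEC at q*: 12.3 + 1.2×5.9639 = 19.4567.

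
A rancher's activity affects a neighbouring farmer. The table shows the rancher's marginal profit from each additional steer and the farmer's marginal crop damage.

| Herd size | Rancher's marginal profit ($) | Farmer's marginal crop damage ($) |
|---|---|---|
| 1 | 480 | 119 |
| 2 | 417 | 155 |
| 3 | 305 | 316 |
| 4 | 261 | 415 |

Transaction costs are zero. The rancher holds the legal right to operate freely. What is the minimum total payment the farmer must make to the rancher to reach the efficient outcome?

Left alone the rancher would choose level 4 (marginal profit stays positive).
Efficient level: k* = 2 (marginal profit ≥ marginal crop damage through 2).
The farmer must at least cover the rancher's forgone profit from cutting 4→2: 305 + 261 = 566.

$566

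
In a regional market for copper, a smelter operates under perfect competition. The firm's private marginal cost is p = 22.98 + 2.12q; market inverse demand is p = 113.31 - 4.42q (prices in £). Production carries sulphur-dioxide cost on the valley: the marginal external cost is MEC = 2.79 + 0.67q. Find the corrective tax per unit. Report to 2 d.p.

tax = £10.92 per unit

Social marginal cost = private MC + MEC = 25.77 + 2.79q.
Set SMC = demand: 25.77 + 2.79q = 113.31 - 4.42q → q* = 12.1415.
The Pigouvian tax equals MEC at q*: 2.79 + 0.67×12.1415 = 10.9248.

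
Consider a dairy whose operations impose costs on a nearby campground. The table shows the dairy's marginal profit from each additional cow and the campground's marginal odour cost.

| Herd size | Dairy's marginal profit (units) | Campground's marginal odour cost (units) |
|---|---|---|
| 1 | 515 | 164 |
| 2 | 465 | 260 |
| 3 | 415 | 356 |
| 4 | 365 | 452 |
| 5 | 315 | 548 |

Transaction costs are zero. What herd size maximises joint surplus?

3

Bargaining reaches the level where marginal profit last exceeds marginal odour cost.
That holds through level 3 (415 ≥ 356) but not at 4 (365 < 452).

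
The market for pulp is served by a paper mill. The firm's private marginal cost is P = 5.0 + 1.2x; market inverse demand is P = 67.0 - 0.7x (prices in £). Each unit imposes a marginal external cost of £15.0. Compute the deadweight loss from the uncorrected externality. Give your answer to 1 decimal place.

DWL = £59.2

Market equilibrium (private): 5.0 + 1.2x = 67.0 - 0.7x → x_m = 32.6316.
Social marginal cost = private MC + MEC = 20.0 + 1.2x.
Set SMC = demand: 20.0 + 1.2x = 67.0 - 0.7x → x* = 24.7368.
Height of the DWL triangle at x_m is SMC(x_m) − demand(x_m) = MEC(x_m) = 15.0000.
DWL = ½ × 7.8948 × 15.0000 = 59.2110.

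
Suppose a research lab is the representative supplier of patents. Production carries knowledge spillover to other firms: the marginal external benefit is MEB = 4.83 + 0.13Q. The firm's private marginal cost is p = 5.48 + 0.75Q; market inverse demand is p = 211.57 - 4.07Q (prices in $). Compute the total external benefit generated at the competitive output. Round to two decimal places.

Market equilibrium (private): 5.48 + 0.75Q = 211.57 - 4.07Q → Q_m = 42.7573.
Total external benefit = ∫₀^{Q_m} (4.83 + 0.13Q) dQ = 4.83×42.7573 + ½×0.13×42.7573² = 325.3499.

$325.35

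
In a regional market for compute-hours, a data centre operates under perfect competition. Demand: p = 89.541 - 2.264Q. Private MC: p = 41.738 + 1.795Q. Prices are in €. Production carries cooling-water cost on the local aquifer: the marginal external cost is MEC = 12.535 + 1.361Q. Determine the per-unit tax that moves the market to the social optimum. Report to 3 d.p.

Social marginal cost = private MC + MEC = 54.273 + 3.156Q.
Set SMC = demand: 54.273 + 3.156Q = 89.541 - 2.264Q → Q* = 6.5070.
The Pigouvian tax equals MEC at Q*: 12.535 + 1.361×6.5070 = 21.3910.

tax = €21.391 per unit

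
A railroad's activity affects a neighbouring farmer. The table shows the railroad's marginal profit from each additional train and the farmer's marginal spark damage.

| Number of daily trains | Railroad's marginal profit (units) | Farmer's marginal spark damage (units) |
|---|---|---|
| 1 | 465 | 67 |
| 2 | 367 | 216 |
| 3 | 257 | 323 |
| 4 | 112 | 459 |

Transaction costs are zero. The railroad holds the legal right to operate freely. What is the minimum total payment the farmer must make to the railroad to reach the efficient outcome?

Left alone the railroad would choose level 4 (marginal profit stays positive).
Efficient level: k* = 2 (marginal profit ≥ marginal spark damage through 2).
The farmer must at least cover the railroad's forgone profit from cutting 4→2: 257 + 112 = 369.

369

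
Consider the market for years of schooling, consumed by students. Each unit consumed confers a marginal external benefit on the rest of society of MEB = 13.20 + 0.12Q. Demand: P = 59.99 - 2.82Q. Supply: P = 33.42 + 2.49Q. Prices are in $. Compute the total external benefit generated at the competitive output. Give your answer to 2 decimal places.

$67.55

Market equilibrium (private): 33.42 + 2.49Q = 59.99 - 2.82Q → Q_m = 5.0038.
Total external benefit = ∫₀^{Q_m} (13.20 + 0.12Q) dQ = 13.20×5.0038 + ½×0.12×5.0038² = 67.5524.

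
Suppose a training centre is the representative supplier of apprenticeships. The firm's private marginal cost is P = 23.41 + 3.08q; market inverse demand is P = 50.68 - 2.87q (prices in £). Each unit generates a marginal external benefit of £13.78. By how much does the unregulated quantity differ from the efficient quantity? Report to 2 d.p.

Market equilibrium (private): 23.41 + 3.08q = 50.68 - 2.87q → q_m = 4.5832.
Social marginal cost = private MC − MEB = 9.63 + 3.08q.
Set SMC = demand: 9.63 + 3.08q = 50.68 - 2.87q → q* = 6.8992.
Gap = |4.5832 − 6.8992| = 2.3160.

2.32 units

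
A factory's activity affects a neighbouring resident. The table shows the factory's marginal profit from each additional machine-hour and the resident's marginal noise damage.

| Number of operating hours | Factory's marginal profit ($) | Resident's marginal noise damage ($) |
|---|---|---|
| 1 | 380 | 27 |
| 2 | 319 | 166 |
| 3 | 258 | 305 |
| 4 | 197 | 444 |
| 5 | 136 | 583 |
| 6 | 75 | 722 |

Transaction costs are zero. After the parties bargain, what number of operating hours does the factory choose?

2

Bargaining reaches the level where marginal profit last exceeds marginal noise damage.
That holds through level 2 (319 ≥ 166) but not at 3 (258 < 305).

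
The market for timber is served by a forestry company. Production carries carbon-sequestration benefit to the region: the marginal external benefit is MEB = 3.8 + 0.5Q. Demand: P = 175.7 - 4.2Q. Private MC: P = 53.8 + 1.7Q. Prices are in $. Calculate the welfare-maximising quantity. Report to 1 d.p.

Social marginal cost = private MC − MEB = 50.0 + 1.2Q.
Set SMC = demand: 50.0 + 1.2Q = 175.7 - 4.2Q → Q* = 23.2778.

Q* = 23.3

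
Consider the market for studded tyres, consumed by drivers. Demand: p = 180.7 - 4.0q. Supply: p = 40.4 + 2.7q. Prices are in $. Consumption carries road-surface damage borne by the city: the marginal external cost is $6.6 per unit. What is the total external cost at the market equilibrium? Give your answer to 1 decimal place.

$138.2

Market equilibrium (private): 40.4 + 2.7q = 180.7 - 4.0q → q_m = 20.9403.
Total external cost = MEC × q_m = 6.6 × 20.9403 = 138.2060.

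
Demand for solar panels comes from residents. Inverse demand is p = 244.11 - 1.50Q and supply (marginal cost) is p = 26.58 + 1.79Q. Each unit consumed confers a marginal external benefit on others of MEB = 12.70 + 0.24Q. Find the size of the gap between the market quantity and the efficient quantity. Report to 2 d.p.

9.37 units

Market equilibrium (private): 26.58 + 1.79Q = 244.11 - 1.50Q → Q_m = 66.1185.
Social marginal benefit = demand + MEB = 256.81 - 1.26Q.
Set SMB = MC: 256.81 - 1.26Q = 26.58 + 1.79Q → Q* = 75.4852.
Gap = |66.1185 − 75.4852| = 9.3667.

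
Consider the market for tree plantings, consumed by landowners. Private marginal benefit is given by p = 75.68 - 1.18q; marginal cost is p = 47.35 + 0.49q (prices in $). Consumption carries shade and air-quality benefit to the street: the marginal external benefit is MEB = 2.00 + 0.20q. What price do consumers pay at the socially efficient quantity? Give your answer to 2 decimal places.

P = $51.33

Social marginal benefit = demand + MEB = 77.68 - 0.98q.
Set SMB = MC: 77.68 - 0.98q = 47.35 + 0.49q → q* = 20.6327.
Consumer price on the demand curve at q*: 75.68 − 1.18×20.6327 = 51.3334.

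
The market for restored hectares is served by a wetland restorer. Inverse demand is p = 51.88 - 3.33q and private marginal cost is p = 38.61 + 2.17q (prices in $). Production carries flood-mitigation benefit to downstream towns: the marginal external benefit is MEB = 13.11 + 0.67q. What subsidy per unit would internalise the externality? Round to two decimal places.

subsidy = $16.77 per unit

Social marginal cost = private MC − MEB = 25.50 + 1.50q.
Set SMC = demand: 25.50 + 1.50q = 51.88 - 3.33q → q* = 5.4617.
The Pigouvian subsidy equals MEB at q*: 13.11 + 0.67×5.4617 = 16.7693.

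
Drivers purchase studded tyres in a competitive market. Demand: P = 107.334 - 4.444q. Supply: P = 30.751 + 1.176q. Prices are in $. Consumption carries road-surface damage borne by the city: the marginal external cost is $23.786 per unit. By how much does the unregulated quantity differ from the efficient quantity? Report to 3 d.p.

Market equilibrium (private): 30.751 + 1.176q = 107.334 - 4.444q → q_m = 13.6269.
Social marginal benefit = demand − MEC = 83.548 - 4.444q.
Set SMB = MC: 83.548 - 4.444q = 30.751 + 1.176q → q* = 9.3945.
Gap = |13.6269 − 9.3945| = 4.2324.

4.232 units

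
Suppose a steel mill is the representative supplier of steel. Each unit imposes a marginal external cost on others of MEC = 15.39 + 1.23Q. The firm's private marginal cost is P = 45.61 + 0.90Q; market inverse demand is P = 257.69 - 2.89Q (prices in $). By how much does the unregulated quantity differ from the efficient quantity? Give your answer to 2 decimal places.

16.78 units

Market equilibrium (private): 45.61 + 0.90Q = 257.69 - 2.89Q → Q_m = 55.9578.
Social marginal cost = private MC + MEC = 61.00 + 2.13Q.
Set SMC = demand: 61.00 + 2.13Q = 257.69 - 2.89Q → Q* = 39.1813.
Gap = |55.9578 − 39.1813| = 16.7765.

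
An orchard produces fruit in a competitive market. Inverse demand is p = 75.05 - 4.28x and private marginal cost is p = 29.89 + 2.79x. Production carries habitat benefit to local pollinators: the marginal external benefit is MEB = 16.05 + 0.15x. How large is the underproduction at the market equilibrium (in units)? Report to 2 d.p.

Market equilibrium (private): 29.89 + 2.79x = 75.05 - 4.28x → x_m = 6.3876.
Social marginal cost = private MC − MEB = 13.84 + 2.64x.
Set SMC = demand: 13.84 + 2.64x = 75.05 - 4.28x → x* = 8.8454.
Gap = |6.3876 − 8.8454| = 2.4578.

2.46 units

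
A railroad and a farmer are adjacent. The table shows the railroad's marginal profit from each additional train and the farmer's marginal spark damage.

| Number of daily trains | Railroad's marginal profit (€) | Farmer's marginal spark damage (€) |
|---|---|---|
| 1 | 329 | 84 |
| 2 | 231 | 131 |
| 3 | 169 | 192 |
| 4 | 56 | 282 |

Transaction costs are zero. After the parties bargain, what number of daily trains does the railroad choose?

2

Bargaining reaches the level where marginal profit last exceeds marginal spark damage.
That holds through level 2 (231 ≥ 131) but not at 3 (169 < 192).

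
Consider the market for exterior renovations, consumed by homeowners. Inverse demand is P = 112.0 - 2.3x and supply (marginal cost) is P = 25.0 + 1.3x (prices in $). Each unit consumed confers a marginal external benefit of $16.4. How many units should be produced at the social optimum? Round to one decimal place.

x* = 28.7

Social marginal benefit = demand + MEB = 128.4 - 2.3x.
Set SMB = MC: 128.4 - 2.3x = 25.0 + 1.3x → x* = 28.7222.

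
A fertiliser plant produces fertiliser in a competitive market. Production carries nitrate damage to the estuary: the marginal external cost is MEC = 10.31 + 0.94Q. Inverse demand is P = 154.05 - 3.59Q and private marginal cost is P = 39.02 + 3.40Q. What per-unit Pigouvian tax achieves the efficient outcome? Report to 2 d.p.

tax = 22.72 per unit

Social marginal cost = private MC + MEC = 49.33 + 4.34Q.
Set SMC = demand: 49.33 + 4.34Q = 154.05 - 3.59Q → Q* = 13.2055.
The Pigouvian tax equals MEC at Q*: 10.31 + 0.94×13.2055 = 22.7232.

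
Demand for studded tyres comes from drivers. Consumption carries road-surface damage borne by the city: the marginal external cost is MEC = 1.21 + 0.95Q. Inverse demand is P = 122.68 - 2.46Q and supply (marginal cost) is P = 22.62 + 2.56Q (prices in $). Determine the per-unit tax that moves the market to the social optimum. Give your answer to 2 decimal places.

Social marginal benefit = demand − MEC = 121.47 - 3.41Q.
Set SMB = MC: 121.47 - 3.41Q = 22.62 + 2.56Q → Q* = 16.5578.
The Pigouvian tax equals MEC at Q*: 1.21 + 0.95×16.5578 = 16.9399.

tax = $16.94 per unit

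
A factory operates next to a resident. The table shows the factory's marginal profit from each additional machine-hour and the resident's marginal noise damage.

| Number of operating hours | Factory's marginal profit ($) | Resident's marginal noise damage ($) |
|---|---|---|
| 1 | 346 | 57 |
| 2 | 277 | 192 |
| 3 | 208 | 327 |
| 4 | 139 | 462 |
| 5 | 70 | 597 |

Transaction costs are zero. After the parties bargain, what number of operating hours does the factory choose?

Bargaining reaches the level where marginal profit last exceeds marginal noise damage.
That holds through level 2 (277 ≥ 192) but not at 3 (208 < 327).

2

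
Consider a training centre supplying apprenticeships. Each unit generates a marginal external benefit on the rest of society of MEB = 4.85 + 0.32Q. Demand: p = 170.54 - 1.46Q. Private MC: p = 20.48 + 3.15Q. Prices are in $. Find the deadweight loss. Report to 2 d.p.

Market equilibrium (private): 20.48 + 3.15Q = 170.54 - 1.46Q → Q_m = 32.5510.
Social marginal cost = private MC − MEB = 15.63 + 2.83Q.
Set SMC = demand: 15.63 + 2.83Q = 170.54 - 1.46Q → Q* = 36.1096.
The loss is the area between SMC and demand from Q* to Q_m; with linear curves that's a triangle of height MEB(Q_m).
DWL = ½ × 3.5586 × 15.2663 = 27.1633.

DWL = $27.16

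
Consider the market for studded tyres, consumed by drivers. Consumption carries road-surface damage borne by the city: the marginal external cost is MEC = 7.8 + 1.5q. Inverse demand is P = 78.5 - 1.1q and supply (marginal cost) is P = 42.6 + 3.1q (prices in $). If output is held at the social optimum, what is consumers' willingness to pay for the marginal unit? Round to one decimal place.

Social marginal benefit = demand − MEC = 70.7 - 2.6q.
Set SMB = MC: 70.7 - 2.6q = 42.6 + 3.1q → q* = 4.9298.
Consumer price on the demand curve at q*: 78.5 − 1.1×4.9298 = 73.0772.

P = $73.1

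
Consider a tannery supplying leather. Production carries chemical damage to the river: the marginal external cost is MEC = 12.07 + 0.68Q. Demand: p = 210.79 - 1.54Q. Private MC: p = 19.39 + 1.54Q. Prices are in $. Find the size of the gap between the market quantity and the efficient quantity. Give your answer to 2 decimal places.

14.45 units

Market equilibrium (private): 19.39 + 1.54Q = 210.79 - 1.54Q → Q_m = 62.1429.
Social marginal cost = private MC + MEC = 31.46 + 2.22Q.
Set SMC = demand: 31.46 + 2.22Q = 210.79 - 1.54Q → Q* = 47.6941.
Gap = |62.1429 − 47.6941| = 14.4488.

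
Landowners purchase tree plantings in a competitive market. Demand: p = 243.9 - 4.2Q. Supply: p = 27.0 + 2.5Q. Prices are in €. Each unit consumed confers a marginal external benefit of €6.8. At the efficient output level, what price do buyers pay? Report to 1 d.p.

Social marginal benefit = demand + MEB = 250.7 - 4.2Q.
Set SMB = MC: 250.7 - 4.2Q = 27.0 + 2.5Q → Q* = 33.3881.
Consumer price on the demand curve at Q*: 243.9 − 4.2×33.3881 = 103.6700.

P = €103.7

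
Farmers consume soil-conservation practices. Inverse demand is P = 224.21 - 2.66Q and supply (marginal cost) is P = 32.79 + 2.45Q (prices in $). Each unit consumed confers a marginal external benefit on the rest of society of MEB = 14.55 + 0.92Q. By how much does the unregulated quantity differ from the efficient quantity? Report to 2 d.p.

Market equilibrium (private): 32.79 + 2.45Q = 224.21 - 2.66Q → Q_m = 37.4599.
Social marginal benefit = demand + MEB = 238.76 - 1.74Q.
Set SMB = MC: 238.76 - 1.74Q = 32.79 + 2.45Q → Q* = 49.1575.
Gap = |37.4599 − 49.1575| = 11.6976.

11.70 units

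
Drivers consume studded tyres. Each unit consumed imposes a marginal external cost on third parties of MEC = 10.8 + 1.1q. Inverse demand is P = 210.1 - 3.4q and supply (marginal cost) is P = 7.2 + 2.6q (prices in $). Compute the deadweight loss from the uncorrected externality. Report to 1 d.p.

Market equilibrium (private): 7.2 + 2.6q = 210.1 - 3.4q → q_m = 33.8167.
Social marginal benefit = demand − MEC = 199.3 - 4.5q.
Set SMB = MC: 199.3 - 4.5q = 7.2 + 2.6q → q* = 27.0563.
The welfare-loss triangle has base |q_m − q*| and height MEC(q_m) (the vertical gap between SMB and MC is zero at q* and MEC at q_m).
DWL = ½ × 6.7604 × 47.9983 = 162.2439.

DWL = $162.2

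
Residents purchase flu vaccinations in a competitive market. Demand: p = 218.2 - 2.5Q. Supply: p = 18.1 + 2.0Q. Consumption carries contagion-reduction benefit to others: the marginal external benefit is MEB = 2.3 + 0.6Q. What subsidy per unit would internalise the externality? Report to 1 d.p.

subsidy = 33.4 per unit

Social marginal benefit = demand + MEB = 220.5 - 1.9Q.
Set SMB = MC: 220.5 - 1.9Q = 18.1 + 2.0Q → Q* = 51.8974.
The Pigouvian subsidy equals MEB at Q*: 2.3 + 0.6×51.8974 = 33.4384.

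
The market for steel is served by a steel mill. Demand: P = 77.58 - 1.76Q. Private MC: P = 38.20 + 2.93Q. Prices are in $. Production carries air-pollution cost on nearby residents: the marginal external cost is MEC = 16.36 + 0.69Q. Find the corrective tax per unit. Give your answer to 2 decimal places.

Social marginal cost = private MC + MEC = 54.56 + 3.62Q.
Set SMC = demand: 54.56 + 3.62Q = 77.58 - 1.76Q → Q* = 4.2788.
The Pigouvian tax equals MEC at Q*: 16.36 + 0.69×4.2788 = 19.3124.

tax = $19.31 per unit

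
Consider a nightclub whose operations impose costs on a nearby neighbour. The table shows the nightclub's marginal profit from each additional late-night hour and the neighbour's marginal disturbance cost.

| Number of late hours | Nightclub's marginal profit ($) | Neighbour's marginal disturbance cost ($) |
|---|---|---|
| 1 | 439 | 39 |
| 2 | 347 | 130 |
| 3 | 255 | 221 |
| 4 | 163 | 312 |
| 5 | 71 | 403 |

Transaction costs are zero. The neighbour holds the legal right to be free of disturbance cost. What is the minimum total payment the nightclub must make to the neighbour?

$390

Efficient level: marginal profit ≥ marginal disturbance cost through level 3, so k* = 3.
With the neighbour holding the right, the nightclub must at least compensate total damage at k*: 39 + 130 + 221 = 390.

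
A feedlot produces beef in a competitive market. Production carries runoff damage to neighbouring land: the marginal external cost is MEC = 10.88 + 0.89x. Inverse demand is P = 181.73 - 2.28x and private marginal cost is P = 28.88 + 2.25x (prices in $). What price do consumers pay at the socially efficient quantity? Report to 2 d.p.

Social marginal cost = private MC + MEC = 39.76 + 3.14x.
Set SMC = demand: 39.76 + 3.14x = 181.73 - 2.28x → x* = 26.1937.
Consumer price on the demand curve at x*: 181.73 − 2.28×26.1937 = 122.0084.

P = $122.01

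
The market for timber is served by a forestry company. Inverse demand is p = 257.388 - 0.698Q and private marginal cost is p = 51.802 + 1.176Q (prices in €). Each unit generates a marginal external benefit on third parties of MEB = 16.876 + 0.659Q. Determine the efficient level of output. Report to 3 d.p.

Q* = 183.096

Social marginal cost = private MC − MEB = 34.926 + 0.517Q.
Set SMC = demand: 34.926 + 0.517Q = 257.388 - 0.698Q → Q* = 183.0963.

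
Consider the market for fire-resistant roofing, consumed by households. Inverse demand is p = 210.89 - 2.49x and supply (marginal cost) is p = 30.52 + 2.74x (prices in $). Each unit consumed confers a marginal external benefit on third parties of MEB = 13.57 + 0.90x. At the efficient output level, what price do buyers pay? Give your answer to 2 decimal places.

Social marginal benefit = demand + MEB = 224.46 - 1.59x.
Set SMB = MC: 224.46 - 1.59x = 30.52 + 2.74x → x* = 44.7898.
Consumer price on the demand curve at x*: 210.89 − 2.49×44.7898 = 99.3634.

P = $99.36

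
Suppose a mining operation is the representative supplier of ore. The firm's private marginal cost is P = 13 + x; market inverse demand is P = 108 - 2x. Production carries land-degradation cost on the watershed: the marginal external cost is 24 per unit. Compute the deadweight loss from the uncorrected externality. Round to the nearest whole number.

DWL = 96

Market equilibrium (private): 13 + x = 108 - 2x → x_m = 31.6667.
Social marginal cost = private MC + MEC = 37 + x.
Set SMC = demand: 37 + x = 108 - 2x → x* = 23.6667.
The loss is the area between SMC and demand from x* to x_m; with linear curves that's a triangle of height MEC(x_m).
DWL = ½ × 8.0000 × 24.0000 = 96.0000.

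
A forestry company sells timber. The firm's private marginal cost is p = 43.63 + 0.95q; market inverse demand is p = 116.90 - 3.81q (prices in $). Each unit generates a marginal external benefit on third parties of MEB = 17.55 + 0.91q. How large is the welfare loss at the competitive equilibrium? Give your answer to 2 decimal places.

Market equilibrium (private): 43.63 + 0.95q = 116.90 - 3.81q → q_m = 15.3929.
Social marginal cost = private MC − MEB = 26.08 + 0.04q.
Set SMC = demand: 26.08 + 0.04q = 116.90 - 3.81q → q* = 23.5896.
The welfare-loss triangle has base |q_m − q*| and height MEB(q_m) (the vertical gap between SMC and demand is zero at q* and MEB at q_m).
DWL = ½ × 8.1967 × 31.5575 = 129.3337.

DWL = $129.33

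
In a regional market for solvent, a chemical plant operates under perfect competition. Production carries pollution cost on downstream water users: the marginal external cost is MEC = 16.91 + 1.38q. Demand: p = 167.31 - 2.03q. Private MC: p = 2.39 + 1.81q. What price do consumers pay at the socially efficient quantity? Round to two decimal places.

P = 109.75

Social marginal cost = private MC + MEC = 19.30 + 3.19q.
Set SMC = demand: 19.30 + 3.19q = 167.31 - 2.03q → q* = 28.3544.
Consumer price on the demand curve at q*: 167.31 − 2.03×28.3544 = 109.7506.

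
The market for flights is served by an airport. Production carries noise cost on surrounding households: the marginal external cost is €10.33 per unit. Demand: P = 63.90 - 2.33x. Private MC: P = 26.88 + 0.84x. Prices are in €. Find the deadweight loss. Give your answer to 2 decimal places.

DWL = €16.83

Market equilibrium (private): 26.88 + 0.84x = 63.90 - 2.33x → x_m = 11.6782.
Social marginal cost = private MC + MEC = 37.21 + 0.84x.
Set SMC = demand: 37.21 + 0.84x = 63.90 - 2.33x → x* = 8.4196.
Between x* and x_m the wedge SMC − demand runs linearly from 0 to MEC(x_m), so the loss is a triangle.
DWL = ½ × 3.2586 × 10.3300 = 16.8307.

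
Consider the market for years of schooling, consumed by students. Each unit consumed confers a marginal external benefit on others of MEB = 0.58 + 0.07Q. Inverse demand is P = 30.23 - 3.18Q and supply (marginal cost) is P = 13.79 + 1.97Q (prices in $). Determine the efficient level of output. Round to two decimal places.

Q* = 3.35

Social marginal benefit = demand + MEB = 30.81 - 3.11Q.
Set SMB = MC: 30.81 - 3.11Q = 13.79 + 1.97Q → Q* = 3.3504.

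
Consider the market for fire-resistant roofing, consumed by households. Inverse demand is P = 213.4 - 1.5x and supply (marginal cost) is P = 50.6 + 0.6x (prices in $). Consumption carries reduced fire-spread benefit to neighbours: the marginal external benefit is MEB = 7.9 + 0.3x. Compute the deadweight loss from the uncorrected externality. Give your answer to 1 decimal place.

DWL = $269.7

Market equilibrium (private): 50.6 + 0.6x = 213.4 - 1.5x → x_m = 77.5238.
Social marginal benefit = demand + MEB = 221.3 - 1.2x.
Set SMB = MC: 221.3 - 1.2x = 50.6 + 0.6x → x* = 94.8333.
Height of the DWL triangle at x_m is SMB(x_m) − MC(x_m) = MEB(x_m) = 31.1571.
DWL = ½ × 17.3095 × 31.1571 = 269.6569.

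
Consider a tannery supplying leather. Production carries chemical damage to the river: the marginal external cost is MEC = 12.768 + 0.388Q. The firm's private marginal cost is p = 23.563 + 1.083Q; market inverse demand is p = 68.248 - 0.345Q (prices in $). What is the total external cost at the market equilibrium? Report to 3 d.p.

Market equilibrium (private): 23.563 + 1.083Q = 68.248 - 0.345Q → Q_m = 31.2920.
Total external cost = ∫₀^{Q_m} (12.768 + 0.388Q) dQ = 12.768×31.2920 + ½×0.388×31.2920² = 589.4990.

$589.499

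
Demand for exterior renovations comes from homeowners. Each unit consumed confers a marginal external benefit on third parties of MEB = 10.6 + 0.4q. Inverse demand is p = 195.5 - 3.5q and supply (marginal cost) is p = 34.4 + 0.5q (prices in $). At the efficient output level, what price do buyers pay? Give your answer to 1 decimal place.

P = $28.6

Social marginal benefit = demand + MEB = 206.1 - 3.1q.
Set SMB = MC: 206.1 - 3.1q = 34.4 + 0.5q → q* = 47.6944.
Consumer price on the demand curve at q*: 195.5 − 3.5×47.6944 = 28.5696.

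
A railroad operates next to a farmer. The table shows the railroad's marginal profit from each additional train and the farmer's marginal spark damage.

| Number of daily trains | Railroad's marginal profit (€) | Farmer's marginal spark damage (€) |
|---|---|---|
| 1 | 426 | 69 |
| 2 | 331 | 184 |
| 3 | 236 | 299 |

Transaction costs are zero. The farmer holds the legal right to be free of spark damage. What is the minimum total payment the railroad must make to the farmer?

€253

Efficient level: marginal profit ≥ marginal spark damage through level 2, so k* = 2.
With the farmer holding the right, the railroad must at least compensate total damage at k*: 69 + 184 = 253.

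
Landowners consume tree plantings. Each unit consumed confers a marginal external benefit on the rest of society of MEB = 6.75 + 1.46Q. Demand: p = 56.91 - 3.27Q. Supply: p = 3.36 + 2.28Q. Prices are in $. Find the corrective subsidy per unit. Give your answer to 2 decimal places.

Social marginal benefit = demand + MEB = 63.66 - 1.81Q.
Set SMB = MC: 63.66 - 1.81Q = 3.36 + 2.28Q → Q* = 14.7433.
The Pigouvian subsidy equals MEB at Q*: 6.75 + 1.46×14.7433 = 28.2752.

subsidy = $28.28 per unit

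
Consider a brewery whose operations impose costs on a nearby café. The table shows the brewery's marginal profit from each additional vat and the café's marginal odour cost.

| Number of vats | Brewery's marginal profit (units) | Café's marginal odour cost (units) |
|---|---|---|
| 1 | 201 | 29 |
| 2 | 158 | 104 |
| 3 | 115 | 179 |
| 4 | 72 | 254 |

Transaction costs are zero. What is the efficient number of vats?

2

Bargaining reaches the level where marginal profit last exceeds marginal odour cost.
That holds through level 2 (158 ≥ 104) but not at 3 (115 < 179).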